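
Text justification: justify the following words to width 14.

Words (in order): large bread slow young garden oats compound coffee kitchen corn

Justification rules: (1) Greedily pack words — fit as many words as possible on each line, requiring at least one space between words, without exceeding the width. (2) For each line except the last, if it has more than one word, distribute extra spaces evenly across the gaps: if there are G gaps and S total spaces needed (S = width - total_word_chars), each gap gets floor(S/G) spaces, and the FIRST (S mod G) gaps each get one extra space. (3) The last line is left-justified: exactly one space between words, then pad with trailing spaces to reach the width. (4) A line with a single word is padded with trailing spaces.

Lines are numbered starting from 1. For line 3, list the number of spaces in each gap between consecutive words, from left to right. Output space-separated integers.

Line 1: ['large', 'bread'] (min_width=11, slack=3)
Line 2: ['slow', 'young'] (min_width=10, slack=4)
Line 3: ['garden', 'oats'] (min_width=11, slack=3)
Line 4: ['compound'] (min_width=8, slack=6)
Line 5: ['coffee', 'kitchen'] (min_width=14, slack=0)
Line 6: ['corn'] (min_width=4, slack=10)

Answer: 4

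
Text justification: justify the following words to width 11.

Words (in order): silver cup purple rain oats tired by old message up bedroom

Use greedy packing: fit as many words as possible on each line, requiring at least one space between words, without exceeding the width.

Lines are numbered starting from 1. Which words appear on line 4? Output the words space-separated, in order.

Answer: by old

Derivation:
Line 1: ['silver', 'cup'] (min_width=10, slack=1)
Line 2: ['purple', 'rain'] (min_width=11, slack=0)
Line 3: ['oats', 'tired'] (min_width=10, slack=1)
Line 4: ['by', 'old'] (min_width=6, slack=5)
Line 5: ['message', 'up'] (min_width=10, slack=1)
Line 6: ['bedroom'] (min_width=7, slack=4)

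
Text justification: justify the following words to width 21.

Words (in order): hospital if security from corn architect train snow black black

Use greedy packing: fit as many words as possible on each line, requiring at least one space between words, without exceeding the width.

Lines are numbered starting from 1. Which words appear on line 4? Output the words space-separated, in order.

Answer: black

Derivation:
Line 1: ['hospital', 'if', 'security'] (min_width=20, slack=1)
Line 2: ['from', 'corn', 'architect'] (min_width=19, slack=2)
Line 3: ['train', 'snow', 'black'] (min_width=16, slack=5)
Line 4: ['black'] (min_width=5, slack=16)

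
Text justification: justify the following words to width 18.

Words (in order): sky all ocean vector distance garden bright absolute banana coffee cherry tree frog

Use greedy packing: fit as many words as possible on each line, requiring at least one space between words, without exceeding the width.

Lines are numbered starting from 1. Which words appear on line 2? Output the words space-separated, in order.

Answer: vector distance

Derivation:
Line 1: ['sky', 'all', 'ocean'] (min_width=13, slack=5)
Line 2: ['vector', 'distance'] (min_width=15, slack=3)
Line 3: ['garden', 'bright'] (min_width=13, slack=5)
Line 4: ['absolute', 'banana'] (min_width=15, slack=3)
Line 5: ['coffee', 'cherry', 'tree'] (min_width=18, slack=0)
Line 6: ['frog'] (min_width=4, slack=14)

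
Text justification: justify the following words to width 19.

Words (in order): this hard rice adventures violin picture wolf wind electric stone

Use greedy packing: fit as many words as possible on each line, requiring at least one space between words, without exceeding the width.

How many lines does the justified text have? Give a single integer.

Answer: 4

Derivation:
Line 1: ['this', 'hard', 'rice'] (min_width=14, slack=5)
Line 2: ['adventures', 'violin'] (min_width=17, slack=2)
Line 3: ['picture', 'wolf', 'wind'] (min_width=17, slack=2)
Line 4: ['electric', 'stone'] (min_width=14, slack=5)
Total lines: 4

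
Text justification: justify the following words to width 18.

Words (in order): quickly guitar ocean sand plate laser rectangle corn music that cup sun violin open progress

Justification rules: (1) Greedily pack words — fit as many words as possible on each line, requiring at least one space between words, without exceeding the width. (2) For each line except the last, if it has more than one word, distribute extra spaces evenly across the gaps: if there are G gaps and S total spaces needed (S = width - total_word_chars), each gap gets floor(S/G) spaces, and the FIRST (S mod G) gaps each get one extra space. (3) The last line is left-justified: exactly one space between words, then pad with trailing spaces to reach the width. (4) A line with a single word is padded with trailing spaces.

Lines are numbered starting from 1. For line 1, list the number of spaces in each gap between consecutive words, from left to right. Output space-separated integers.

Answer: 5

Derivation:
Line 1: ['quickly', 'guitar'] (min_width=14, slack=4)
Line 2: ['ocean', 'sand', 'plate'] (min_width=16, slack=2)
Line 3: ['laser', 'rectangle'] (min_width=15, slack=3)
Line 4: ['corn', 'music', 'that'] (min_width=15, slack=3)
Line 5: ['cup', 'sun', 'violin'] (min_width=14, slack=4)
Line 6: ['open', 'progress'] (min_width=13, slack=5)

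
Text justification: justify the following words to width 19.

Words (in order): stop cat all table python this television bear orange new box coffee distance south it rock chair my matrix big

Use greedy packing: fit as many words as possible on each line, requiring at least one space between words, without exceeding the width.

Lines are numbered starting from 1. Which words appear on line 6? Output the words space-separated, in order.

Answer: south it rock chair

Derivation:
Line 1: ['stop', 'cat', 'all', 'table'] (min_width=18, slack=1)
Line 2: ['python', 'this'] (min_width=11, slack=8)
Line 3: ['television', 'bear'] (min_width=15, slack=4)
Line 4: ['orange', 'new', 'box'] (min_width=14, slack=5)
Line 5: ['coffee', 'distance'] (min_width=15, slack=4)
Line 6: ['south', 'it', 'rock', 'chair'] (min_width=19, slack=0)
Line 7: ['my', 'matrix', 'big'] (min_width=13, slack=6)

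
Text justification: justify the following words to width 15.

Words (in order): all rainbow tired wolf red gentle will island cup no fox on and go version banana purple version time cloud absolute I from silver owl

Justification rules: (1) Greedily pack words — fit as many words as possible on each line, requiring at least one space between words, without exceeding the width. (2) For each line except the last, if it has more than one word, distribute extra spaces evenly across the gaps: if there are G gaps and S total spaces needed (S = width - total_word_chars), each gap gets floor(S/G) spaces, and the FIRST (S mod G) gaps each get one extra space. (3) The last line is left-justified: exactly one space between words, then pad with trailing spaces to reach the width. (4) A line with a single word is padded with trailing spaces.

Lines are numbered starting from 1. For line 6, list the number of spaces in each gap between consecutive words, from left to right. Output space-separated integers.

Answer: 2

Derivation:
Line 1: ['all', 'rainbow'] (min_width=11, slack=4)
Line 2: ['tired', 'wolf', 'red'] (min_width=14, slack=1)
Line 3: ['gentle', 'will'] (min_width=11, slack=4)
Line 4: ['island', 'cup', 'no'] (min_width=13, slack=2)
Line 5: ['fox', 'on', 'and', 'go'] (min_width=13, slack=2)
Line 6: ['version', 'banana'] (min_width=14, slack=1)
Line 7: ['purple', 'version'] (min_width=14, slack=1)
Line 8: ['time', 'cloud'] (min_width=10, slack=5)
Line 9: ['absolute', 'I', 'from'] (min_width=15, slack=0)
Line 10: ['silver', 'owl'] (min_width=10, slack=5)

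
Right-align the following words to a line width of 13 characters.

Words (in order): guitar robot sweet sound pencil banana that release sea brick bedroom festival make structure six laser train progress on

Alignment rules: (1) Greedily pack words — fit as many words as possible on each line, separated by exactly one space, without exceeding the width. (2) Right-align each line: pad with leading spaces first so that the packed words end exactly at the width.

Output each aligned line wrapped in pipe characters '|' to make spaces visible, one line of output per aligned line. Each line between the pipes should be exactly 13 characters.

Answer: | guitar robot|
|  sweet sound|
|pencil banana|
| that release|
|    sea brick|
|      bedroom|
|festival make|
|structure six|
|  laser train|
|  progress on|

Derivation:
Line 1: ['guitar', 'robot'] (min_width=12, slack=1)
Line 2: ['sweet', 'sound'] (min_width=11, slack=2)
Line 3: ['pencil', 'banana'] (min_width=13, slack=0)
Line 4: ['that', 'release'] (min_width=12, slack=1)
Line 5: ['sea', 'brick'] (min_width=9, slack=4)
Line 6: ['bedroom'] (min_width=7, slack=6)
Line 7: ['festival', 'make'] (min_width=13, slack=0)
Line 8: ['structure', 'six'] (min_width=13, slack=0)
Line 9: ['laser', 'train'] (min_width=11, slack=2)
Line 10: ['progress', 'on'] (min_width=11, slack=2)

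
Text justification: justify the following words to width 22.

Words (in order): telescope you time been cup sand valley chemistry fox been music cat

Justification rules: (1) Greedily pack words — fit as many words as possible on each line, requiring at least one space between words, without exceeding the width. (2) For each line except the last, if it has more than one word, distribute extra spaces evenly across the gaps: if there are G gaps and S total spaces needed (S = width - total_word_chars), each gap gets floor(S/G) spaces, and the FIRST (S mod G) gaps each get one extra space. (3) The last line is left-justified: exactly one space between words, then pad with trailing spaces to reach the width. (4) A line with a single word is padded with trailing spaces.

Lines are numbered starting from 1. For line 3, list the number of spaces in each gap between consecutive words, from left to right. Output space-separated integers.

Line 1: ['telescope', 'you', 'time'] (min_width=18, slack=4)
Line 2: ['been', 'cup', 'sand', 'valley'] (min_width=20, slack=2)
Line 3: ['chemistry', 'fox', 'been'] (min_width=18, slack=4)
Line 4: ['music', 'cat'] (min_width=9, slack=13)

Answer: 3 3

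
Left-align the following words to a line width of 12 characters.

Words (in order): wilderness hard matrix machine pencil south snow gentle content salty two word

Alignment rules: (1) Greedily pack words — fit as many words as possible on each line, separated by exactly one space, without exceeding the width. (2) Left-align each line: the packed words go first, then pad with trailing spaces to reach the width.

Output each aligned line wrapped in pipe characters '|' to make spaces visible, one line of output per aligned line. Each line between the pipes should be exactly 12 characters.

Line 1: ['wilderness'] (min_width=10, slack=2)
Line 2: ['hard', 'matrix'] (min_width=11, slack=1)
Line 3: ['machine'] (min_width=7, slack=5)
Line 4: ['pencil', 'south'] (min_width=12, slack=0)
Line 5: ['snow', 'gentle'] (min_width=11, slack=1)
Line 6: ['content'] (min_width=7, slack=5)
Line 7: ['salty', 'two'] (min_width=9, slack=3)
Line 8: ['word'] (min_width=4, slack=8)

Answer: |wilderness  |
|hard matrix |
|machine     |
|pencil south|
|snow gentle |
|content     |
|salty two   |
|word        |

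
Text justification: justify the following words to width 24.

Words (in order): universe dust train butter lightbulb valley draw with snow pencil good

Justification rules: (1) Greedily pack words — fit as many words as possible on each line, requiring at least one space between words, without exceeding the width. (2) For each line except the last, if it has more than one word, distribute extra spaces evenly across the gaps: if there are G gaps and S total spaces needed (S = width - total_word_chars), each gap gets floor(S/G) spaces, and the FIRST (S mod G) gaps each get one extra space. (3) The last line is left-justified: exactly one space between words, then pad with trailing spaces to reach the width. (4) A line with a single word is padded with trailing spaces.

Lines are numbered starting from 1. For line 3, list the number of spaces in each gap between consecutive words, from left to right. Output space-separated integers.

Line 1: ['universe', 'dust', 'train'] (min_width=19, slack=5)
Line 2: ['butter', 'lightbulb', 'valley'] (min_width=23, slack=1)
Line 3: ['draw', 'with', 'snow', 'pencil'] (min_width=21, slack=3)
Line 4: ['good'] (min_width=4, slack=20)

Answer: 2 2 2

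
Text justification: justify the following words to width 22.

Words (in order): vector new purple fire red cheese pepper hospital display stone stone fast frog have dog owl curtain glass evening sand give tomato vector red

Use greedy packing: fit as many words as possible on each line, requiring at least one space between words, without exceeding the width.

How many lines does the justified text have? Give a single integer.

Answer: 7

Derivation:
Line 1: ['vector', 'new', 'purple', 'fire'] (min_width=22, slack=0)
Line 2: ['red', 'cheese', 'pepper'] (min_width=17, slack=5)
Line 3: ['hospital', 'display', 'stone'] (min_width=22, slack=0)
Line 4: ['stone', 'fast', 'frog', 'have'] (min_width=20, slack=2)
Line 5: ['dog', 'owl', 'curtain', 'glass'] (min_width=21, slack=1)
Line 6: ['evening', 'sand', 'give'] (min_width=17, slack=5)
Line 7: ['tomato', 'vector', 'red'] (min_width=17, slack=5)
Total lines: 7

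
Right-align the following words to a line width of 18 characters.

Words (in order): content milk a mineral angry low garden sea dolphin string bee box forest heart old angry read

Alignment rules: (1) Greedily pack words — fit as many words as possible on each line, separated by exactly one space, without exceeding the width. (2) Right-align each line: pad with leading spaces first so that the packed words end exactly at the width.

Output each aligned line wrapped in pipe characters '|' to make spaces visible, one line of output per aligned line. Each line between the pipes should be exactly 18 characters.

Line 1: ['content', 'milk', 'a'] (min_width=14, slack=4)
Line 2: ['mineral', 'angry', 'low'] (min_width=17, slack=1)
Line 3: ['garden', 'sea', 'dolphin'] (min_width=18, slack=0)
Line 4: ['string', 'bee', 'box'] (min_width=14, slack=4)
Line 5: ['forest', 'heart', 'old'] (min_width=16, slack=2)
Line 6: ['angry', 'read'] (min_width=10, slack=8)

Answer: |    content milk a|
| mineral angry low|
|garden sea dolphin|
|    string bee box|
|  forest heart old|
|        angry read|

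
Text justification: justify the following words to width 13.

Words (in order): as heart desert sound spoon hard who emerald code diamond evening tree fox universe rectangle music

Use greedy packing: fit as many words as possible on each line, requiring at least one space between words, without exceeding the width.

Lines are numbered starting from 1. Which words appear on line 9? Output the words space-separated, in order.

Answer: music

Derivation:
Line 1: ['as', 'heart'] (min_width=8, slack=5)
Line 2: ['desert', 'sound'] (min_width=12, slack=1)
Line 3: ['spoon', 'hard'] (min_width=10, slack=3)
Line 4: ['who', 'emerald'] (min_width=11, slack=2)
Line 5: ['code', 'diamond'] (min_width=12, slack=1)
Line 6: ['evening', 'tree'] (min_width=12, slack=1)
Line 7: ['fox', 'universe'] (min_width=12, slack=1)
Line 8: ['rectangle'] (min_width=9, slack=4)
Line 9: ['music'] (min_width=5, slack=8)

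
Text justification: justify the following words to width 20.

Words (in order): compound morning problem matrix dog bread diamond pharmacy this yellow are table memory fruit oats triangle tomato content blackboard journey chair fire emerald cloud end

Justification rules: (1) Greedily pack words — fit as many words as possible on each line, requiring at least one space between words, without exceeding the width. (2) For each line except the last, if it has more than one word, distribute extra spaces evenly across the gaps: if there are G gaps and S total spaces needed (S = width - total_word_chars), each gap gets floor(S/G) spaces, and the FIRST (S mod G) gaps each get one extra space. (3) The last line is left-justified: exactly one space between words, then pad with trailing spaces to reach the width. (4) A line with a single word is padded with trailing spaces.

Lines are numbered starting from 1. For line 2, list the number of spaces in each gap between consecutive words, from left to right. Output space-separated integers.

Answer: 2 2

Derivation:
Line 1: ['compound', 'morning'] (min_width=16, slack=4)
Line 2: ['problem', 'matrix', 'dog'] (min_width=18, slack=2)
Line 3: ['bread', 'diamond'] (min_width=13, slack=7)
Line 4: ['pharmacy', 'this', 'yellow'] (min_width=20, slack=0)
Line 5: ['are', 'table', 'memory'] (min_width=16, slack=4)
Line 6: ['fruit', 'oats', 'triangle'] (min_width=19, slack=1)
Line 7: ['tomato', 'content'] (min_width=14, slack=6)
Line 8: ['blackboard', 'journey'] (min_width=18, slack=2)
Line 9: ['chair', 'fire', 'emerald'] (min_width=18, slack=2)
Line 10: ['cloud', 'end'] (min_width=9, slack=11)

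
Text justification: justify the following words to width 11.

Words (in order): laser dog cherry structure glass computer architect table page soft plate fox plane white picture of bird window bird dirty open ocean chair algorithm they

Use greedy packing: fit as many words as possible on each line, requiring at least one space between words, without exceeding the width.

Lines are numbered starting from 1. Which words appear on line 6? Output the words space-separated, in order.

Line 1: ['laser', 'dog'] (min_width=9, slack=2)
Line 2: ['cherry'] (min_width=6, slack=5)
Line 3: ['structure'] (min_width=9, slack=2)
Line 4: ['glass'] (min_width=5, slack=6)
Line 5: ['computer'] (min_width=8, slack=3)
Line 6: ['architect'] (min_width=9, slack=2)
Line 7: ['table', 'page'] (min_width=10, slack=1)
Line 8: ['soft', 'plate'] (min_width=10, slack=1)
Line 9: ['fox', 'plane'] (min_width=9, slack=2)
Line 10: ['white'] (min_width=5, slack=6)
Line 11: ['picture', 'of'] (min_width=10, slack=1)
Line 12: ['bird', 'window'] (min_width=11, slack=0)
Line 13: ['bird', 'dirty'] (min_width=10, slack=1)
Line 14: ['open', 'ocean'] (min_width=10, slack=1)
Line 15: ['chair'] (min_width=5, slack=6)
Line 16: ['algorithm'] (min_width=9, slack=2)
Line 17: ['they'] (min_width=4, slack=7)

Answer: architect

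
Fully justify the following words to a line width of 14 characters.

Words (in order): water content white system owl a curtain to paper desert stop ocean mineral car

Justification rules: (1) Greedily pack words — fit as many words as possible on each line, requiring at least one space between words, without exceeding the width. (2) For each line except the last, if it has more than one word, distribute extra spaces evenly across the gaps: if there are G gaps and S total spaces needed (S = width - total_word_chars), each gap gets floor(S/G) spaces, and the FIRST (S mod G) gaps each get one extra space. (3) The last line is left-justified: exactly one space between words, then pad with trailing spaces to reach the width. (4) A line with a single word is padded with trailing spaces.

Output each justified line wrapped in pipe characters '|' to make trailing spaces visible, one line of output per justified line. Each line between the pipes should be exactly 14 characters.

Answer: |water  content|
|white   system|
|owl  a curtain|
|to       paper|
|desert    stop|
|ocean  mineral|
|car           |

Derivation:
Line 1: ['water', 'content'] (min_width=13, slack=1)
Line 2: ['white', 'system'] (min_width=12, slack=2)
Line 3: ['owl', 'a', 'curtain'] (min_width=13, slack=1)
Line 4: ['to', 'paper'] (min_width=8, slack=6)
Line 5: ['desert', 'stop'] (min_width=11, slack=3)
Line 6: ['ocean', 'mineral'] (min_width=13, slack=1)
Line 7: ['car'] (min_width=3, slack=11)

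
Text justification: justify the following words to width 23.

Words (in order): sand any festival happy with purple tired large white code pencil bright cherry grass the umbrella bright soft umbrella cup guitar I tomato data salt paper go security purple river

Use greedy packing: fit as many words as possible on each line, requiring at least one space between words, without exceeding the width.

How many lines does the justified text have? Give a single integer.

Line 1: ['sand', 'any', 'festival', 'happy'] (min_width=23, slack=0)
Line 2: ['with', 'purple', 'tired', 'large'] (min_width=23, slack=0)
Line 3: ['white', 'code', 'pencil'] (min_width=17, slack=6)
Line 4: ['bright', 'cherry', 'grass', 'the'] (min_width=23, slack=0)
Line 5: ['umbrella', 'bright', 'soft'] (min_width=20, slack=3)
Line 6: ['umbrella', 'cup', 'guitar', 'I'] (min_width=21, slack=2)
Line 7: ['tomato', 'data', 'salt', 'paper'] (min_width=22, slack=1)
Line 8: ['go', 'security', 'purple'] (min_width=18, slack=5)
Line 9: ['river'] (min_width=5, slack=18)
Total lines: 9

Answer: 9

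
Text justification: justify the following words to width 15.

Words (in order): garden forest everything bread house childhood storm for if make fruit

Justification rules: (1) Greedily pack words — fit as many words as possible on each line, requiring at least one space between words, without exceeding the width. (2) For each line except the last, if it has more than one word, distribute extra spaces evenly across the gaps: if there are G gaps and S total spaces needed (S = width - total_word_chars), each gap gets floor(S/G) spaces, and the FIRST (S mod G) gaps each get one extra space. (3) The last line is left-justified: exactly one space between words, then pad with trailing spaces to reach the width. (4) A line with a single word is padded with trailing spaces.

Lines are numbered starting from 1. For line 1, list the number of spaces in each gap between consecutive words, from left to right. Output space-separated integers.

Answer: 3

Derivation:
Line 1: ['garden', 'forest'] (min_width=13, slack=2)
Line 2: ['everything'] (min_width=10, slack=5)
Line 3: ['bread', 'house'] (min_width=11, slack=4)
Line 4: ['childhood', 'storm'] (min_width=15, slack=0)
Line 5: ['for', 'if', 'make'] (min_width=11, slack=4)
Line 6: ['fruit'] (min_width=5, slack=10)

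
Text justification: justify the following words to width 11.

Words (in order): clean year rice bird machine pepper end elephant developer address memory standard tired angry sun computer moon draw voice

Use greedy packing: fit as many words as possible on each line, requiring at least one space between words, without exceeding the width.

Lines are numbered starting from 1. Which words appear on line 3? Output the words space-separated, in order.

Line 1: ['clean', 'year'] (min_width=10, slack=1)
Line 2: ['rice', 'bird'] (min_width=9, slack=2)
Line 3: ['machine'] (min_width=7, slack=4)
Line 4: ['pepper', 'end'] (min_width=10, slack=1)
Line 5: ['elephant'] (min_width=8, slack=3)
Line 6: ['developer'] (min_width=9, slack=2)
Line 7: ['address'] (min_width=7, slack=4)
Line 8: ['memory'] (min_width=6, slack=5)
Line 9: ['standard'] (min_width=8, slack=3)
Line 10: ['tired', 'angry'] (min_width=11, slack=0)
Line 11: ['sun'] (min_width=3, slack=8)
Line 12: ['computer'] (min_width=8, slack=3)
Line 13: ['moon', 'draw'] (min_width=9, slack=2)
Line 14: ['voice'] (min_width=5, slack=6)

Answer: machine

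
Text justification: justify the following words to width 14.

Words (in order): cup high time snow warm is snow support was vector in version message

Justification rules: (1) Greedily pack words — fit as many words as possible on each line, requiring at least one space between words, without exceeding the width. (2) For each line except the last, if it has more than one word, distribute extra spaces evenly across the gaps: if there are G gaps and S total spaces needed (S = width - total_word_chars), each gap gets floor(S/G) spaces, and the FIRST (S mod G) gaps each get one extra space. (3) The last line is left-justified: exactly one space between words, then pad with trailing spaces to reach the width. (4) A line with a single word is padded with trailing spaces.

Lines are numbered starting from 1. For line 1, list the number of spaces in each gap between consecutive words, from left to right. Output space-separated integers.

Answer: 2 1

Derivation:
Line 1: ['cup', 'high', 'time'] (min_width=13, slack=1)
Line 2: ['snow', 'warm', 'is'] (min_width=12, slack=2)
Line 3: ['snow', 'support'] (min_width=12, slack=2)
Line 4: ['was', 'vector', 'in'] (min_width=13, slack=1)
Line 5: ['version'] (min_width=7, slack=7)
Line 6: ['message'] (min_width=7, slack=7)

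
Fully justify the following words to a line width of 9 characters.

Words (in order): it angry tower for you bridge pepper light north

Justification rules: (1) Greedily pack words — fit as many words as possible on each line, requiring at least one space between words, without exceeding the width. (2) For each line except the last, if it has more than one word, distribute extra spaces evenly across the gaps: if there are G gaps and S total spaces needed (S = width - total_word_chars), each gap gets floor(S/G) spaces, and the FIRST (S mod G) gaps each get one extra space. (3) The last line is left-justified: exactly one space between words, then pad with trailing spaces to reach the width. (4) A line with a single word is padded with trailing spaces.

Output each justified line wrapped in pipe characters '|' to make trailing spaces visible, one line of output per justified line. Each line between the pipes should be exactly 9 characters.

Answer: |it  angry|
|tower for|
|you      |
|bridge   |
|pepper   |
|light    |
|north    |

Derivation:
Line 1: ['it', 'angry'] (min_width=8, slack=1)
Line 2: ['tower', 'for'] (min_width=9, slack=0)
Line 3: ['you'] (min_width=3, slack=6)
Line 4: ['bridge'] (min_width=6, slack=3)
Line 5: ['pepper'] (min_width=6, slack=3)
Line 6: ['light'] (min_width=5, slack=4)
Line 7: ['north'] (min_width=5, slack=4)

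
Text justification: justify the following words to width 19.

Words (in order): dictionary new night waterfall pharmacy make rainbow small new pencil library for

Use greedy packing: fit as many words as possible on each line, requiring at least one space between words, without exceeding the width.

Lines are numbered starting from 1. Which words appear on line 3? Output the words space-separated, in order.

Answer: pharmacy make

Derivation:
Line 1: ['dictionary', 'new'] (min_width=14, slack=5)
Line 2: ['night', 'waterfall'] (min_width=15, slack=4)
Line 3: ['pharmacy', 'make'] (min_width=13, slack=6)
Line 4: ['rainbow', 'small', 'new'] (min_width=17, slack=2)
Line 5: ['pencil', 'library', 'for'] (min_width=18, slack=1)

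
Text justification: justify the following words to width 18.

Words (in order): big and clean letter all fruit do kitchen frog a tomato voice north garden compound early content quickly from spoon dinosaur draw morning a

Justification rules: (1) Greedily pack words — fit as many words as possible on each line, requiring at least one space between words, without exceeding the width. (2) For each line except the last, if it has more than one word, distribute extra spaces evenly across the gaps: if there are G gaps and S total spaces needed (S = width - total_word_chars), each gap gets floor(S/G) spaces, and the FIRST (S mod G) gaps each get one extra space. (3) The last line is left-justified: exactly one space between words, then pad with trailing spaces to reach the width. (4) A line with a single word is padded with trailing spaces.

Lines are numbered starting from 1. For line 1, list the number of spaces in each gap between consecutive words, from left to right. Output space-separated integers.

Answer: 4 3

Derivation:
Line 1: ['big', 'and', 'clean'] (min_width=13, slack=5)
Line 2: ['letter', 'all', 'fruit'] (min_width=16, slack=2)
Line 3: ['do', 'kitchen', 'frog', 'a'] (min_width=17, slack=1)
Line 4: ['tomato', 'voice', 'north'] (min_width=18, slack=0)
Line 5: ['garden', 'compound'] (min_width=15, slack=3)
Line 6: ['early', 'content'] (min_width=13, slack=5)
Line 7: ['quickly', 'from', 'spoon'] (min_width=18, slack=0)
Line 8: ['dinosaur', 'draw'] (min_width=13, slack=5)
Line 9: ['morning', 'a'] (min_width=9, slack=9)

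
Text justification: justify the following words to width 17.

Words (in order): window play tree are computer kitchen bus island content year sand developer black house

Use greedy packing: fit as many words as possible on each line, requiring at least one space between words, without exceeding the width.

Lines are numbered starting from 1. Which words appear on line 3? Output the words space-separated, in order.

Line 1: ['window', 'play', 'tree'] (min_width=16, slack=1)
Line 2: ['are', 'computer'] (min_width=12, slack=5)
Line 3: ['kitchen', 'bus'] (min_width=11, slack=6)
Line 4: ['island', 'content'] (min_width=14, slack=3)
Line 5: ['year', 'sand'] (min_width=9, slack=8)
Line 6: ['developer', 'black'] (min_width=15, slack=2)
Line 7: ['house'] (min_width=5, slack=12)

Answer: kitchen bus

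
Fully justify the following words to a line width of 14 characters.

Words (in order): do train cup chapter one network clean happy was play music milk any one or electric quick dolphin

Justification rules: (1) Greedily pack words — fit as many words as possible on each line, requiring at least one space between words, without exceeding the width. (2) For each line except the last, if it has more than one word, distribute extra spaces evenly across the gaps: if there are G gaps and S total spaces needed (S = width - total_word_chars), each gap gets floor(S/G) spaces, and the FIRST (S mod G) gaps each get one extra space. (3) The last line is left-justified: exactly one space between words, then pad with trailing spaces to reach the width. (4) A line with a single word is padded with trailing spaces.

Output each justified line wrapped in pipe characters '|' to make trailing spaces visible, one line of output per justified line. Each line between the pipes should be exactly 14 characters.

Answer: |do  train  cup|
|chapter    one|
|network  clean|
|happy was play|
|music milk any|
|one         or|
|electric quick|
|dolphin       |

Derivation:
Line 1: ['do', 'train', 'cup'] (min_width=12, slack=2)
Line 2: ['chapter', 'one'] (min_width=11, slack=3)
Line 3: ['network', 'clean'] (min_width=13, slack=1)
Line 4: ['happy', 'was', 'play'] (min_width=14, slack=0)
Line 5: ['music', 'milk', 'any'] (min_width=14, slack=0)
Line 6: ['one', 'or'] (min_width=6, slack=8)
Line 7: ['electric', 'quick'] (min_width=14, slack=0)
Line 8: ['dolphin'] (min_width=7, slack=7)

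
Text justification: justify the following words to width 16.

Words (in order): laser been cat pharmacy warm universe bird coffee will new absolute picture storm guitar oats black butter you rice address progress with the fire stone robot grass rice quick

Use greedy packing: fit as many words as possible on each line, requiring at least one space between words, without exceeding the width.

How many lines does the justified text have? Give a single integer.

Line 1: ['laser', 'been', 'cat'] (min_width=14, slack=2)
Line 2: ['pharmacy', 'warm'] (min_width=13, slack=3)
Line 3: ['universe', 'bird'] (min_width=13, slack=3)
Line 4: ['coffee', 'will', 'new'] (min_width=15, slack=1)
Line 5: ['absolute', 'picture'] (min_width=16, slack=0)
Line 6: ['storm', 'guitar'] (min_width=12, slack=4)
Line 7: ['oats', 'black'] (min_width=10, slack=6)
Line 8: ['butter', 'you', 'rice'] (min_width=15, slack=1)
Line 9: ['address', 'progress'] (min_width=16, slack=0)
Line 10: ['with', 'the', 'fire'] (min_width=13, slack=3)
Line 11: ['stone', 'robot'] (min_width=11, slack=5)
Line 12: ['grass', 'rice', 'quick'] (min_width=16, slack=0)
Total lines: 12

Answer: 12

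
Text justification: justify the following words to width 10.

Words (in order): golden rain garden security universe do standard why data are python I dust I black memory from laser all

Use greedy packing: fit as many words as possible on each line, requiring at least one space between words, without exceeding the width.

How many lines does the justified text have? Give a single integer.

Answer: 14

Derivation:
Line 1: ['golden'] (min_width=6, slack=4)
Line 2: ['rain'] (min_width=4, slack=6)
Line 3: ['garden'] (min_width=6, slack=4)
Line 4: ['security'] (min_width=8, slack=2)
Line 5: ['universe'] (min_width=8, slack=2)
Line 6: ['do'] (min_width=2, slack=8)
Line 7: ['standard'] (min_width=8, slack=2)
Line 8: ['why', 'data'] (min_width=8, slack=2)
Line 9: ['are', 'python'] (min_width=10, slack=0)
Line 10: ['I', 'dust', 'I'] (min_width=8, slack=2)
Line 11: ['black'] (min_width=5, slack=5)
Line 12: ['memory'] (min_width=6, slack=4)
Line 13: ['from', 'laser'] (min_width=10, slack=0)
Line 14: ['all'] (min_width=3, slack=7)
Total lines: 14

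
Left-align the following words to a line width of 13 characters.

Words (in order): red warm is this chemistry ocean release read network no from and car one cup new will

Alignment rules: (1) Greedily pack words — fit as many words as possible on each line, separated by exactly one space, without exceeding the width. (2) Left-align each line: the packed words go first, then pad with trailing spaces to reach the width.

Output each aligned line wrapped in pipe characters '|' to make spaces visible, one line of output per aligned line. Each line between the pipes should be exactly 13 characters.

Line 1: ['red', 'warm', 'is'] (min_width=11, slack=2)
Line 2: ['this'] (min_width=4, slack=9)
Line 3: ['chemistry'] (min_width=9, slack=4)
Line 4: ['ocean', 'release'] (min_width=13, slack=0)
Line 5: ['read', 'network'] (min_width=12, slack=1)
Line 6: ['no', 'from', 'and'] (min_width=11, slack=2)
Line 7: ['car', 'one', 'cup'] (min_width=11, slack=2)
Line 8: ['new', 'will'] (min_width=8, slack=5)

Answer: |red warm is  |
|this         |
|chemistry    |
|ocean release|
|read network |
|no from and  |
|car one cup  |
|new will     |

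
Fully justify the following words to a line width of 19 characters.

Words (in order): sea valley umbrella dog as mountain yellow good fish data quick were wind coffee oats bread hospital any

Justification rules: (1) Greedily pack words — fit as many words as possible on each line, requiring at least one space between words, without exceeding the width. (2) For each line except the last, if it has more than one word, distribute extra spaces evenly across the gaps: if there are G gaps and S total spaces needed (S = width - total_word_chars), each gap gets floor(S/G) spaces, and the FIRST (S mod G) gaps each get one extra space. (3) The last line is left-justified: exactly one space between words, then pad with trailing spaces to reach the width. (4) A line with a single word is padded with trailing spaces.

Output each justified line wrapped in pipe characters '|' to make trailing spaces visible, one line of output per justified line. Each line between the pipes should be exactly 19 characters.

Line 1: ['sea', 'valley', 'umbrella'] (min_width=19, slack=0)
Line 2: ['dog', 'as', 'mountain'] (min_width=15, slack=4)
Line 3: ['yellow', 'good', 'fish'] (min_width=16, slack=3)
Line 4: ['data', 'quick', 'were'] (min_width=15, slack=4)
Line 5: ['wind', 'coffee', 'oats'] (min_width=16, slack=3)
Line 6: ['bread', 'hospital', 'any'] (min_width=18, slack=1)

Answer: |sea valley umbrella|
|dog   as   mountain|
|yellow   good  fish|
|data   quick   were|
|wind   coffee  oats|
|bread hospital any |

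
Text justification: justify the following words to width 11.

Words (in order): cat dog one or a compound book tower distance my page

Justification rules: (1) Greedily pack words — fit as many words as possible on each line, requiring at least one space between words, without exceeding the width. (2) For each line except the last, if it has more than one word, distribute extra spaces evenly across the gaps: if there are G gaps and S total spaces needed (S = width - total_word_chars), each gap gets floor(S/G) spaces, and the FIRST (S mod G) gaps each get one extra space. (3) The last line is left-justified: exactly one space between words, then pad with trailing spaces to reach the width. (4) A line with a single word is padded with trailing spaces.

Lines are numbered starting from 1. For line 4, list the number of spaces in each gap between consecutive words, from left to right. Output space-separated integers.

Answer: 2

Derivation:
Line 1: ['cat', 'dog', 'one'] (min_width=11, slack=0)
Line 2: ['or', 'a'] (min_width=4, slack=7)
Line 3: ['compound'] (min_width=8, slack=3)
Line 4: ['book', 'tower'] (min_width=10, slack=1)
Line 5: ['distance', 'my'] (min_width=11, slack=0)
Line 6: ['page'] (min_width=4, slack=7)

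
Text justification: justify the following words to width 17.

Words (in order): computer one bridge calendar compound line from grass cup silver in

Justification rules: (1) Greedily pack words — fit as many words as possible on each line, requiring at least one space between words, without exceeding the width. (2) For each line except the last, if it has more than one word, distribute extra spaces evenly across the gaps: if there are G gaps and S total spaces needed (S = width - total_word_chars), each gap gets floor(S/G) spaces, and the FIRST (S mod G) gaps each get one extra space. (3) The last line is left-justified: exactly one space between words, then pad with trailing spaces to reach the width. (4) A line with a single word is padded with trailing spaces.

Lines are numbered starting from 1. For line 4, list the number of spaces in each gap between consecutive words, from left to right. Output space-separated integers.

Line 1: ['computer', 'one'] (min_width=12, slack=5)
Line 2: ['bridge', 'calendar'] (min_width=15, slack=2)
Line 3: ['compound', 'line'] (min_width=13, slack=4)
Line 4: ['from', 'grass', 'cup'] (min_width=14, slack=3)
Line 5: ['silver', 'in'] (min_width=9, slack=8)

Answer: 3 2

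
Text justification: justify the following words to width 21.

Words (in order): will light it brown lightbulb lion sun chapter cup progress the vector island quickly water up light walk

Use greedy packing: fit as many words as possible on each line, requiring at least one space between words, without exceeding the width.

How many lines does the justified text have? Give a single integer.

Line 1: ['will', 'light', 'it', 'brown'] (min_width=19, slack=2)
Line 2: ['lightbulb', 'lion', 'sun'] (min_width=18, slack=3)
Line 3: ['chapter', 'cup', 'progress'] (min_width=20, slack=1)
Line 4: ['the', 'vector', 'island'] (min_width=17, slack=4)
Line 5: ['quickly', 'water', 'up'] (min_width=16, slack=5)
Line 6: ['light', 'walk'] (min_width=10, slack=11)
Total lines: 6

Answer: 6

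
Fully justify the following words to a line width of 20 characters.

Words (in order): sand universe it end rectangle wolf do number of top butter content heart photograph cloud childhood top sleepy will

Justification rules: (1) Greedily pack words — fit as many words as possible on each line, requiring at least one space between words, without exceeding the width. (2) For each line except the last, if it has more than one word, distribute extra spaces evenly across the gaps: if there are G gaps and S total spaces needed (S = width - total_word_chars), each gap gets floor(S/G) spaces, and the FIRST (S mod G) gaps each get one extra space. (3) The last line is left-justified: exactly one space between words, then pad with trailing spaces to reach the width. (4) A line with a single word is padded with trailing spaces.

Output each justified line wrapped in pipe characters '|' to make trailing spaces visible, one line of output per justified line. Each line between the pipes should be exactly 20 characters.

Answer: |sand universe it end|
|rectangle   wolf  do|
|number of top butter|
|content        heart|
|photograph     cloud|
|childhood top sleepy|
|will                |

Derivation:
Line 1: ['sand', 'universe', 'it', 'end'] (min_width=20, slack=0)
Line 2: ['rectangle', 'wolf', 'do'] (min_width=17, slack=3)
Line 3: ['number', 'of', 'top', 'butter'] (min_width=20, slack=0)
Line 4: ['content', 'heart'] (min_width=13, slack=7)
Line 5: ['photograph', 'cloud'] (min_width=16, slack=4)
Line 6: ['childhood', 'top', 'sleepy'] (min_width=20, slack=0)
Line 7: ['will'] (min_width=4, slack=16)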